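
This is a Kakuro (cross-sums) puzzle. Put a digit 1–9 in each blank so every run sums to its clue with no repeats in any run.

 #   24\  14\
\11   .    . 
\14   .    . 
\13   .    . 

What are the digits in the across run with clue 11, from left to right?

24 in 3 cells must be {7,8,9}.
Nothing is forced directly, so branch on R3C1, whose candidates are 7 or 8 or 9. If R3C1 = 8: that forces R2C1 = 9, R2C2 = 5, after which R3C2 would have to be in {5} for the 13 across but in {1,2,3,6,7,8} for the 14 down — contradiction. If R3C1 = 9: that forces R2C1 = 8, R2C2 = 6, after which R3C2 would have to be in {4} for the 13 across but in {1,3,5,7} for the 14 down — contradiction. So R3C1 = 7.
R3C2 = 13 − 7 = 6 completes the 13 across.
Given what's placed, R2C2 must be 5 to fit the 14 across and 14 down.
R1C2 = 14 − 11 = 3 completes the 14 down.
R2C1 = 14 − 5 = 9 completes the 14 across.
R1C1 = 11 − 3 = 8 completes the 11 across.

8 3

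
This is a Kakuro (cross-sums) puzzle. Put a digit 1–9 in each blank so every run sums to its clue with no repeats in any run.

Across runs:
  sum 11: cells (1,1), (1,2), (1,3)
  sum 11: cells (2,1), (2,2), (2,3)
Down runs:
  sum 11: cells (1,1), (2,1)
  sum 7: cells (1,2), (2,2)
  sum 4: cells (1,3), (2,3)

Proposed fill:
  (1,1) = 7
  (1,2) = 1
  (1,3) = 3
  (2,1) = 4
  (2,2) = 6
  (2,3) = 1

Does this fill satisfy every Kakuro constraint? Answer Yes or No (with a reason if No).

Yes

Across: 7+1+3=11; 4+6+1=11. Down: 7+4=11; 1+6=7; 3+1=4. No digit repeats within any run.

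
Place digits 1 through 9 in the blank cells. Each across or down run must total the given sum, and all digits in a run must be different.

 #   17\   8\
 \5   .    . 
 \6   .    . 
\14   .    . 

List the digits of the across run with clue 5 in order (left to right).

3, 2

The 14 across and the 8 down share only 5, so R3C2 = 5.
R3C1 = 14 − 5 = 9 completes the 14 across.
Nothing is forced directly, so branch on R1C2, whose candidates are 1 or 2. If R1C2 = 1: then R1C1 would have to be in {4} for the 5 across but in {1,2,3,5,6,7} for the 17 down — contradiction. So R1C2 = 2.
R1C1 = 5 − 2 = 3 completes the 5 across.
R2C1 = 17 − 12 = 5 completes the 17 down.
R2C2 = 6 − 5 = 1 completes the 6 across.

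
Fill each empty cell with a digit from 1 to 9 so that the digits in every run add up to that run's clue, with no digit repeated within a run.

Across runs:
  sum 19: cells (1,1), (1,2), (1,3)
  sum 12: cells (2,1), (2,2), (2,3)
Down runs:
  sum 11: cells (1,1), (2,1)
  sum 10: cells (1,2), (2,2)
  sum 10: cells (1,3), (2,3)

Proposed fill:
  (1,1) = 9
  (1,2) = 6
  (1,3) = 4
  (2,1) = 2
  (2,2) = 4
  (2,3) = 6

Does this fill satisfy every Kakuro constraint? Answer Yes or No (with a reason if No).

Yes

Across: 9+6+4=19; 2+4+6=12. Down: 9+2=11; 6+4=10; 4+6=10. No digit repeats within any run.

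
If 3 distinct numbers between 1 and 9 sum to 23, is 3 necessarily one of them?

No

The only way to make 23 from 3 distinct digits is {6,8,9}, which does not contain 3.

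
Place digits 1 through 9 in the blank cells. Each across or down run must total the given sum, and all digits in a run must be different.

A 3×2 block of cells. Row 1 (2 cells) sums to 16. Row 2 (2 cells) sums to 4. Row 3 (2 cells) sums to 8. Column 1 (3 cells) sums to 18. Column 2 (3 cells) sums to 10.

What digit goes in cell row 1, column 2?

7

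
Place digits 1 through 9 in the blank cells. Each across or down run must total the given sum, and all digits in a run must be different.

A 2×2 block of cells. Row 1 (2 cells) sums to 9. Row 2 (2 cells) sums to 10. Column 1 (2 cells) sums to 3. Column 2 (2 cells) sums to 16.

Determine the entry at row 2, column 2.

9

3 in 2 cells must be {1,2}; 16 in 2 cells must be {7,9}.
The 9 across and the 16 down share only 7, so (1,2) = 7.
(2,2) = 16 − 7 = 9 completes the 16 down.
(1,1) = 9 − 7 = 2 completes the 9 across.
(2,1) = 10 − 9 = 1 completes the 10 across.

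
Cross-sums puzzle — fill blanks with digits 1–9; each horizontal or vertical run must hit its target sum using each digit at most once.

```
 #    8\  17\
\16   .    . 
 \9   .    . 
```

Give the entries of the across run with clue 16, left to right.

16 in 2 cells must be {7,9}; 17 in 2 cells must be {8,9}.
The 16 across and the 8 down share only 7, so R1C1 = 7.
R1C2 = 16 − 7 = 9 completes the 16 across.
R2C1 = 8 − 7 = 1 completes the 8 down.
R2C2 = 9 − 1 = 8 completes the 9 across.

7 9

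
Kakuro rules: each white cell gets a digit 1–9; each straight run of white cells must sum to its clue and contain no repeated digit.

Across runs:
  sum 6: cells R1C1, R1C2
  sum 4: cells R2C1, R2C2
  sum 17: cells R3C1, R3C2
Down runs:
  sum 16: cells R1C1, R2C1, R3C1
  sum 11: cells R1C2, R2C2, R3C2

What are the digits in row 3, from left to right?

9 8

4 in 2 cells must be {1,3}; 17 in 2 cells must be {8,9}.
The 17 across and the 11 down share only 8, so R3C2 = 8.
Given what's placed, R2C2 must be 1 to fit the 4 across and 11 down.
R3C1 = 17 − 8 = 9 completes the 17 across.
R1C2 = 11 − 9 = 2 completes the 11 down.
R2C1 = 4 − 1 = 3 completes the 4 across.
R1C1 = 6 − 2 = 4 completes the 6 across.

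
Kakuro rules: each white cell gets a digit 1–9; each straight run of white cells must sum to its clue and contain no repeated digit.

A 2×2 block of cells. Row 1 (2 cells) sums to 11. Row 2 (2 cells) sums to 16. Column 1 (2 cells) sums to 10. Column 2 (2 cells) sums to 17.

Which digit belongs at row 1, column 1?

3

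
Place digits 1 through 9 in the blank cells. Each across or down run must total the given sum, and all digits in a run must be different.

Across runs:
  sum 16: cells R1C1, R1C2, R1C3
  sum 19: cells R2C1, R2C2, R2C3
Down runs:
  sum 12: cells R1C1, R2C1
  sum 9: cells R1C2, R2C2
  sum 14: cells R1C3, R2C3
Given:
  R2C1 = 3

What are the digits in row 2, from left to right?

3 7 9

R1C1 = 12 − 3 = 9 completes the 12 down.
Given what's placed, R2C2 must be 7 to fit the 19 across and 9 down.
R2C3 = 19 − 10 = 9 completes the 19 across.
R1C2 = 9 − 7 = 2 completes the 9 down.
R1C3 = 16 − 11 = 5 completes the 16 across.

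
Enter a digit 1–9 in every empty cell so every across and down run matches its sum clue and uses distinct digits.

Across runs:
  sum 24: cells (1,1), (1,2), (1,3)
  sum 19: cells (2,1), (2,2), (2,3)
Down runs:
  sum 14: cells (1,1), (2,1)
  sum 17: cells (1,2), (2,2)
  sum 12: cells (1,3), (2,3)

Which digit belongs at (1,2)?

24 in 3 cells must be {7,8,9}; 17 in 2 cells must be {8,9}.
Nothing is forced directly, so branch on (1,1), whose candidates are 8 or 9. If (1,1) = 9: that forces (1,2) = 8, (1,3) = 7, (2,1) = 5, after which (2,2) would have to be in {6,8} for the 19 across but in {9} for the 17 down — contradiction. So (1,1) = 8.
Given what's placed, (1,2) must be 9 to fit the 24 across and 17 down.
(1,3) = 24 − 17 = 7 completes the 24 across.
(2,1) = 14 − 8 = 6 completes the 14 down.
(2,2) = 17 − 9 = 8 completes the 17 down.
(2,3) = 19 − 14 = 5 completes the 19 across.

9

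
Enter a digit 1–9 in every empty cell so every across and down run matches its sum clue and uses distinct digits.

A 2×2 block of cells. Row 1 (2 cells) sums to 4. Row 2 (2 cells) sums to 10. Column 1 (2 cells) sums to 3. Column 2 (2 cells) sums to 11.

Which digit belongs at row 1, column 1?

4 in 2 cells must be {1,3}; 3 in 2 cells must be {1,2}.
The 4 across and the 3 down share only 1, so (1,1) = 1.
(1,2) = 4 − 1 = 3 completes the 4 across.
(2,1) = 3 − 1 = 2 completes the 3 down.
(2,2) = 10 − 2 = 8 completes the 10 across.

1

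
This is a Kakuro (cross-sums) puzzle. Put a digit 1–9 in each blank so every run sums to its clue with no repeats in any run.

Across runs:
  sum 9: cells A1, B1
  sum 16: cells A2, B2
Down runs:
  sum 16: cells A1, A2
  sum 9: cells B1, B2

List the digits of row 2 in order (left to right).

16 in 2 cells must be {7,9}.
The 9 across and the 16 down share only 7, so A1 = 7.
B1 = 9 − 7 = 2 completes the 9 across.
A2 = 16 − 7 = 9 completes the 16 down.
B2 = 16 − 9 = 7 completes the 16 across.

9 7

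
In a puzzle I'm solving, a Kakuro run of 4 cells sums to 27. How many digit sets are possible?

4 distinct digits from 1–9 sum between 10 and 30.
Enumerating: {3,7,8,9}, {4,6,8,9}, {5,6,7,9}.

3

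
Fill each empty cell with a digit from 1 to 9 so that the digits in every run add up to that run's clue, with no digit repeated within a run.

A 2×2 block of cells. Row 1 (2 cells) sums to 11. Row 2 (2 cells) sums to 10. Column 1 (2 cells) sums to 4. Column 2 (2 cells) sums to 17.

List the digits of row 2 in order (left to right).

4 in 2 cells must be {1,3}; 17 in 2 cells must be {8,9}.
The 11 across and the 4 down share only 3, so (1,1) = 3.
(1,2) = 11 − 3 = 8 completes the 11 across.
(2,1) = 4 − 3 = 1 completes the 4 down.
(2,2) = 10 − 1 = 9 completes the 10 across.

1 9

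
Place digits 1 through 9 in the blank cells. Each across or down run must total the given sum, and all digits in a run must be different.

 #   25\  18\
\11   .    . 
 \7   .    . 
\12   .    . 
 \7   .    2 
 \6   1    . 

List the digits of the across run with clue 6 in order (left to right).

1 5

R4C1 = 7 − 2 = 5 completes the 7 across.
R5C2 = 6 − 1 = 5 completes the 6 across.
Nothing is forced directly, so branch on R3C2, whose candidates are 3 or 4 or 7. If R3C2 = 4: that forces R1C2 = 6, R2C2 = 1, R3C1 = 8, after which R1C1 would have to be in {5} for the 11 across but in {2,4,7,9} for the 25 down — contradiction. If R3C2 = 7: that forces R1C2 = 3, R2C2 = 1, after which R3C1 would have to be in {5} for the 12 across but in {2,3,4,6,7,8,9} for the 25 down — contradiction. So R3C2 = 3.
R1C2 = 7: the only remaining digit allowed by both the 11 across and the 18 down.
R2C2 = 18 − 17 = 1 completes the 18 down.
R3C1 = 12 − 3 = 9 completes the 12 across.
R1C1 = 11 − 7 = 4 completes the 11 across.
R2C1 = 7 − 1 = 6 completes the 7 across.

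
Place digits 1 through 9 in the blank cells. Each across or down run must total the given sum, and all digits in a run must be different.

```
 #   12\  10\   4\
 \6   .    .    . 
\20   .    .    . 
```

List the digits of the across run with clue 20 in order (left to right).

9 8 3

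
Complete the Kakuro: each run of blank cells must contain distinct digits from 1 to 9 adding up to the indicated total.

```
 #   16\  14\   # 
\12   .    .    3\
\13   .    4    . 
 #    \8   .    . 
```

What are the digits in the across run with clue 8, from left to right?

16 in 2 cells must be {7,9}; 3 in 2 cells must be {1,2}.
R2C1 = 7: the only remaining digit allowed by both the 13 across and the 16 down.
R2C3 = 13 − 11 = 2 completes the 13 across.
R3C3 = 3 − 2 = 1 completes the 3 down.
R1C1 = 16 − 7 = 9 completes the 16 down.
R1C2 = 12 − 9 = 3 completes the 12 across.
R3C2 = 8 − 1 = 7 completes the 8 across.

7 1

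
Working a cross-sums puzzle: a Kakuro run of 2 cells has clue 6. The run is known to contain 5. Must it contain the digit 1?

Yes

The only way to make 6 from 2 distinct digits under that restriction is {1,5}, which contains 1.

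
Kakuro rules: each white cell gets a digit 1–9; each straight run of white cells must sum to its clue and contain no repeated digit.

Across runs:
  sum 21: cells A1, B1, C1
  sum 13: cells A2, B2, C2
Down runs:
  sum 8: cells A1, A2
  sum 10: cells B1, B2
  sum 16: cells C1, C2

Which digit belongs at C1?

7

16 in 2 cells must be {7,9}.
Nothing is forced directly, so branch on A1, whose candidates are 5 or 6 or 7. If A1 = 6: that forces C1 = 7, A2 = 2, after which C2 would have to be in {3,4,5,6,7,8} for the 13 across but in {9} for the 16 down — contradiction. If A1 = 7: that forces C1 = 9, A2 = 1, C2 = 7, after which B1 would have to be in {5} for the 21 across but in {1,2,3,4,6,7,8,9} for the 10 down — contradiction. So A1 = 5.
A2 = 8 − 5 = 3 completes the 8 down.
Given what's placed, C2 must be 9 to fit the 13 across and 16 down.
C1 = 16 − 9 = 7 completes the 16 down.
B2 = 13 − 12 = 1 completes the 13 across.
B1 = 21 − 12 = 9 completes the 21 across.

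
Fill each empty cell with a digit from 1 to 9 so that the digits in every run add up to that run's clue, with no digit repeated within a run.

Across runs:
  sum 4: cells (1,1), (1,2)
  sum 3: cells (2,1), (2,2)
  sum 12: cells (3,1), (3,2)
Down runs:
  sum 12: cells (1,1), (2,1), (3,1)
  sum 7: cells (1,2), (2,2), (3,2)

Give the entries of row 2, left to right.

1, 2

4 in 2 cells must be {1,3}; 3 in 2 cells must be {1,2}; 7 in 3 cells must be {1,2,4}.
The 4 across and the 7 down share only 1, so (1,2) = 1.
Given what's placed, (2,2) must be 2 to fit the 3 across and 7 down.
(3,2) = 7 − 3 = 4 completes the 7 down.
(1,1) = 4 − 1 = 3 completes the 4 across.
(2,1) = 3 − 2 = 1 completes the 3 across.
(3,1) = 12 − 4 = 8 completes the 12 across.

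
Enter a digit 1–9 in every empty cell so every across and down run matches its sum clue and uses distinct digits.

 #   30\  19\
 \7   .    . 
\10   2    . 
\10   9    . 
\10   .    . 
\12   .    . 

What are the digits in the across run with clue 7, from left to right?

R2C2 = 10 − 2 = 8 completes the 10 across.
R3C2 = 10 − 9 = 1 completes the 10 across.
No cell is forced outright now. R5C2 can only be 3 or 5 (the digits allowed by both its 12 across and its 19 down). If R5C2 = 3: that forces R4C2 = 2, after which R5C1 would have to be in {9} for the 12 across but in {4,5,6,7,8} for the 30 down — contradiction. So R5C2 = 5.
R5C1 = 12 − 5 = 7 completes the 12 across.
R1C1 = 4: the only remaining digit allowed by both the 7 across and the 30 down.
R1C2 = 7 − 4 = 3 completes the 7 across.
R4C1 = 30 − 22 = 8 completes the 30 down.
R4C2 = 10 − 8 = 2 completes the 10 across.

4 3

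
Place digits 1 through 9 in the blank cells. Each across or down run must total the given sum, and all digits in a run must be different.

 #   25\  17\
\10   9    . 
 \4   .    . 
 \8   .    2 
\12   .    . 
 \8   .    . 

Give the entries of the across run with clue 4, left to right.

4 in 2 cells must be {1,3}.
R1C2 = 10 − 9 = 1 completes the 10 across.
Given what's placed, R2C2 must be 3 to fit the 4 across and 17 down.
R3C1 = 8 − 2 = 6 completes the 8 across.
R2C1 = 4 − 3 = 1 completes the 4 across.

1 3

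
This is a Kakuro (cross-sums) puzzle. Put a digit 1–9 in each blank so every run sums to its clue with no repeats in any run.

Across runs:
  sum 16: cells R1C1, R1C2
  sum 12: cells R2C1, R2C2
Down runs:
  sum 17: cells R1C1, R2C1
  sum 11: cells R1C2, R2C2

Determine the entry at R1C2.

7

16 in 2 cells must be {7,9}; 17 in 2 cells must be {8,9}.
The 16 across and the 17 down share only 9, so R1C1 = 9.
R1C2 = 16 − 9 = 7 completes the 16 across.
R2C1 = 17 − 9 = 8 completes the 17 down.
R2C2 = 12 − 8 = 4 completes the 12 across.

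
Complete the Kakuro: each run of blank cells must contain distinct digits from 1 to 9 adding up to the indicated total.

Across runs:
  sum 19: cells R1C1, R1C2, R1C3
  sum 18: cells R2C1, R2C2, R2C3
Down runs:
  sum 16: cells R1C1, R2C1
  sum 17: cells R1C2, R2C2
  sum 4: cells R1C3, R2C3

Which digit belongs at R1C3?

16 in 2 cells must be {7,9}; 17 in 2 cells must be {8,9}; 4 in 2 cells must be {1,3}.
The 19 across and the 4 down share only 3, so R1C3 = 3.
R2C3 = 4 − 3 = 1 completes the 4 down.
Given what's placed, R1C2 must be 9 to fit the 19 across and 17 down.
R2C1 = 9: the only remaining digit allowed by both the 18 across and the 16 down.
R2C2 = 18 − 10 = 8 completes the 18 across.
R1C1 = 19 − 12 = 7 completes the 19 across.

3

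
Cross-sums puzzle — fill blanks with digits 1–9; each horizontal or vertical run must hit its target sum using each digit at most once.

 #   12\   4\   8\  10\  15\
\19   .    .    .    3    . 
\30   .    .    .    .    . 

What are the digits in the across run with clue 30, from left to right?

4 in 2 cells must be {1,3}.
R1C2 = 1: the only remaining digit allowed by both the 19 across and the 4 down.
R2C2 = 4 − 1 = 3 completes the 4 down.
R2C4 = 10 − 3 = 7 completes the 10 down.
No cell is forced outright now. R2C1 can only be 5 or 9 (the digits allowed by both its 30 across and its 12 down). If R2C1 = 9: then R1C1 would have to be in {2,4,5,6,7,8,9} for the 19 across but in {3} for the 12 down — contradiction. So R2C1 = 5.
R1C1 = 12 − 5 = 7 completes the 12 down.
Given what's placed, R1C5 must be 6 to fit the 19 across and 15 down.
R2C3 = 6: the only remaining digit allowed by both the 30 across and the 8 down.
R2C5 = 30 − 21 = 9 completes the 30 across.

5 3 6 7 9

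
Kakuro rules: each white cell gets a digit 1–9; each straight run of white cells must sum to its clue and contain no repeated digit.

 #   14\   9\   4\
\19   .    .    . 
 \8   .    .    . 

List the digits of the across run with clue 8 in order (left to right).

4 in 2 cells must be {1,3}.
The 19 across and the 4 down share only 3, so R1C3 = 3.
The 8 across and the 14 down share only 5, so R2C1 = 5.
R2C3 = 4 − 3 = 1 completes the 4 down.
R1C1 = 14 − 5 = 9 completes the 14 down.
R1C2 = 19 − 12 = 7 completes the 19 across.
R2C2 = 8 − 6 = 2 completes the 8 across.

5 2 1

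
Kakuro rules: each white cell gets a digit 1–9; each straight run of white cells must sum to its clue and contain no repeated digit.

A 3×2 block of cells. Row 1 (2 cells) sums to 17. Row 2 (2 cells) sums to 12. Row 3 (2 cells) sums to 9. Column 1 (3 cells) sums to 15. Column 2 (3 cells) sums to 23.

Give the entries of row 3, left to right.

17 in 2 cells must be {8,9}; 23 in 3 cells must be {6,8,9}.
Nothing is forced directly, so branch on (3,2), whose candidates are 6 or 8. If (3,2) = 8: that forces (1,2) = 9, after which (2,2) would have to be in {3,4,5,7,8,9} for the 12 across but in {6} for the 23 down — contradiction. So (3,2) = 6.
(3,1) = 9 − 6 = 3 completes the 9 across.
Given what's placed, (1,1) must be 8 to fit the 17 across and 15 down.
(1,2) = 17 − 8 = 9 completes the 17 across.
(2,1) = 15 − 11 = 4 completes the 15 down.
(2,2) = 12 − 4 = 8 completes the 12 across.

3, 6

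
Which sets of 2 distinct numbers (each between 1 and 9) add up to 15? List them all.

{6,9}; {7,8}

2 distinct digits from 1–9 sum between 3 and 17.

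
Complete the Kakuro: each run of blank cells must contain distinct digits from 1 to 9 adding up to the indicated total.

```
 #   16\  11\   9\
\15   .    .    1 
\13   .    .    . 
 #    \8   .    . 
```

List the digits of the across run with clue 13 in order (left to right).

16 in 2 cells must be {7,9}.
Given what's placed, R1C1 must be 9 to fit the 15 across and 16 down.
R1C2 = 15 − 10 = 5 completes the 15 across.
R2C1 = 16 − 9 = 7 completes the 16 down.
R3C2 = 2: the only remaining digit allowed by both the 8 across and the 11 down.
R3C3 = 8 − 2 = 6 completes the 8 across.
R2C2 = 11 − 7 = 4 completes the 11 down.
R2C3 = 13 − 11 = 2 completes the 13 across.

7, 4, 2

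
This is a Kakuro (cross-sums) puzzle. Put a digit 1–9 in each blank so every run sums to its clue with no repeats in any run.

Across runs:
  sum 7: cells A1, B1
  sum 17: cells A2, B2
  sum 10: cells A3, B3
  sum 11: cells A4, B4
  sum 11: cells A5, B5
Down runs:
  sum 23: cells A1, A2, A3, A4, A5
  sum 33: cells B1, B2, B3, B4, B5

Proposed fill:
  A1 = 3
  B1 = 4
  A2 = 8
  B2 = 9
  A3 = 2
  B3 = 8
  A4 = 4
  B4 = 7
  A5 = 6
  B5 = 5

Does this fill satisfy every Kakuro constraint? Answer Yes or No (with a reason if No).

Yes

Across: 3+4=7; 8+9=17; 2+8=10; 4+7=11; 6+5=11. Down: 3+8+2+4+6=23; 4+9+8+7+5=33. No digit repeats within any run.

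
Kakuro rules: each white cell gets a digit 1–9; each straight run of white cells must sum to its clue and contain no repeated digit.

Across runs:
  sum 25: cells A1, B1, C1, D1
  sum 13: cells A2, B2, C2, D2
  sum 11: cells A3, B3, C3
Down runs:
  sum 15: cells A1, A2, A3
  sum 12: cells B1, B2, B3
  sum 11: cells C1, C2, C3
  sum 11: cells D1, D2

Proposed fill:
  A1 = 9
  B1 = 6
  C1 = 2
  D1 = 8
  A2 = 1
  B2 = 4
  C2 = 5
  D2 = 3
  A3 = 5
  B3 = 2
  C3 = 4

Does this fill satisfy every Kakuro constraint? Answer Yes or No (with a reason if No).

Across: 9+6+2+8=25; 1+4+5+3=13; 5+2+4=11. Down: 9+1+5=15; 6+4+2=12; 2+5+4=11; 8+3=11. No digit repeats within any run.

Yes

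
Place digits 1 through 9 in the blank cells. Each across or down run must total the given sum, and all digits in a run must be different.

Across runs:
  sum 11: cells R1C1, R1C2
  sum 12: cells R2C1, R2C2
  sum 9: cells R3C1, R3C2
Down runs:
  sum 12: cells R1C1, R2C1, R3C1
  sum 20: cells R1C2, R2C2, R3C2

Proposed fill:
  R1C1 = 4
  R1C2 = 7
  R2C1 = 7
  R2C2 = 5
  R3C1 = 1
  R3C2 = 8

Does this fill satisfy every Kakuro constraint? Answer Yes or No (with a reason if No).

Yes

Across: 4+7=11; 7+5=12; 1+8=9. Down: 4+7+1=12; 7+5+8=20. No digit repeats within any run.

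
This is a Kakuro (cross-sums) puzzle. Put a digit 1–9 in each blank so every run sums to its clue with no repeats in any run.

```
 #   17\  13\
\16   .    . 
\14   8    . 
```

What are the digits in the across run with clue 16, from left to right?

9, 7

16 in 2 cells must be {7,9}; 17 in 2 cells must be {8,9}.
R1C1 = 17 − 8 = 9 completes the 17 down.
R1C2 = 16 − 9 = 7 completes the 16 across.
R2C2 = 14 − 8 = 6 completes the 14 across.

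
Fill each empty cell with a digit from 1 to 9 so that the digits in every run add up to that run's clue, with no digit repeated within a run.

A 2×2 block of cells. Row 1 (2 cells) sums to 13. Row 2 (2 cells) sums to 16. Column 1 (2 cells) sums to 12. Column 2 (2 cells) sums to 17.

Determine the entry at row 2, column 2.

9

16 in 2 cells must be {7,9}; 17 in 2 cells must be {8,9}.
The 16 across and the 17 down share only 9, so (2,2) = 9.
(1,2) = 17 − 9 = 8 completes the 17 down.
(2,1) = 16 − 9 = 7 completes the 16 across.
(1,1) = 13 − 8 = 5 completes the 13 across.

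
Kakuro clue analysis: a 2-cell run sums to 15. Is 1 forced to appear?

No

Counterexample: {6,9} sums to 15 without using 1.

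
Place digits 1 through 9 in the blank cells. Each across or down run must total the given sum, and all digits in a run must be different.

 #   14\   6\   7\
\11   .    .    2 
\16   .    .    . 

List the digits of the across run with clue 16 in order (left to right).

9 2 5

R2C3 = 7 − 2 = 5 completes the 7 down.
No cell is forced outright now. R2C2 can only be 2 or 4 (the digits allowed by both its 16 across and its 6 down). If R2C2 = 4: then R1C2 would have to be in {1,3,4,5,6,8} for the 11 across but in {2} for the 6 down — contradiction. So R2C2 = 2.
R1C2 = 6 − 2 = 4 completes the 6 down.
R2C1 = 16 − 7 = 9 completes the 16 across.
R1C1 = 11 − 6 = 5 completes the 11 across.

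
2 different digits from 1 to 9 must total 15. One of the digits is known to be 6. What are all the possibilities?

{6,9}

2 distinct digits from 1–9 sum between 3 and 17.
Keeping only sets containing 6.
Only one set works: {6,9}.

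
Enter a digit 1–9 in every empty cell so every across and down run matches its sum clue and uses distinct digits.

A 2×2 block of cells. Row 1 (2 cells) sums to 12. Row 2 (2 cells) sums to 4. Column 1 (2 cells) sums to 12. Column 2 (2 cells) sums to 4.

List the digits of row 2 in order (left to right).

4 in 2 cells must be {1,3}.
The 12 across and the 4 down share only 3, so (1,2) = 3.
The 4 across and the 12 down share only 3, so (2,1) = 3.
(2,2) = 4 − 3 = 1 completes the 4 across.
(1,1) = 12 − 3 = 9 completes the 12 across.

3, 1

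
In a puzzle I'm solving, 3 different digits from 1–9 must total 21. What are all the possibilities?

{4,8,9}; {5,7,9}; {6,7,8}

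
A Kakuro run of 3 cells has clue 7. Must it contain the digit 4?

Yes

The only way to make 7 from 3 distinct digits is {1,2,4}, which contains 4.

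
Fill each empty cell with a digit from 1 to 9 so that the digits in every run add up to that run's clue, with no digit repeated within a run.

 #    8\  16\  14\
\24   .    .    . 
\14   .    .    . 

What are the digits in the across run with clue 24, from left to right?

24 in 3 cells must be {7,8,9}; 16 in 2 cells must be {7,9}.
The 24 across and the 8 down share only 7, so R1C1 = 7.
Given what's placed, R1C2 must be 9 to fit the 24 across and 16 down.
R1C3 = 24 − 16 = 8 completes the 24 across.
R2C1 = 8 − 7 = 1 completes the 8 down.
R2C2 = 16 − 9 = 7 completes the 16 down.
R2C3 = 14 − 8 = 6 completes the 14 across.

7 9 8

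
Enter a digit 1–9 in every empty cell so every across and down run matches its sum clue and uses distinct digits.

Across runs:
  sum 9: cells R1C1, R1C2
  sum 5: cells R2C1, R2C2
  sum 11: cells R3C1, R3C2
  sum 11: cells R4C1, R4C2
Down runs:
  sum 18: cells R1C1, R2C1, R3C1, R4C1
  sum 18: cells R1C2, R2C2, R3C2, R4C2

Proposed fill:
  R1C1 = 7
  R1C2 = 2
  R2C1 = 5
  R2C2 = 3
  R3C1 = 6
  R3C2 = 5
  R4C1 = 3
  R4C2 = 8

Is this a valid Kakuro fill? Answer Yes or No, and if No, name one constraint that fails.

No — the down run R1C1–R4C1 sums to 21, not 18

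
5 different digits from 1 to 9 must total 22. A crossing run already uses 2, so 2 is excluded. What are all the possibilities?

{1,3,4,5,9}; {1,3,4,6,8}; {1,3,5,6,7}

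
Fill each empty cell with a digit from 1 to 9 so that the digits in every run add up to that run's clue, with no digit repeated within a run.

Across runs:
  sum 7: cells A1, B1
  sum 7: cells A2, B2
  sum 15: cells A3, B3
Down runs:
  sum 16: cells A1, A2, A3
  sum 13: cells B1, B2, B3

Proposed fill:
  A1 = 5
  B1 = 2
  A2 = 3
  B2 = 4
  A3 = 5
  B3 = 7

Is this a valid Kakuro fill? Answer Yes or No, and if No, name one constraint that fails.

No — the across run A3–B3 sums to 12, not 15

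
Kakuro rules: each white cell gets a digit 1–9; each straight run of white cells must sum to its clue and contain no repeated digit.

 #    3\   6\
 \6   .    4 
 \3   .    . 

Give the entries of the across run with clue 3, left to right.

3 in 2 cells must be {1,2}.
R1C1 = 6 − 4 = 2 completes the 6 across.
R2C1 = 3 − 2 = 1 completes the 3 down.
R2C2 = 3 − 1 = 2 completes the 3 across.

1, 2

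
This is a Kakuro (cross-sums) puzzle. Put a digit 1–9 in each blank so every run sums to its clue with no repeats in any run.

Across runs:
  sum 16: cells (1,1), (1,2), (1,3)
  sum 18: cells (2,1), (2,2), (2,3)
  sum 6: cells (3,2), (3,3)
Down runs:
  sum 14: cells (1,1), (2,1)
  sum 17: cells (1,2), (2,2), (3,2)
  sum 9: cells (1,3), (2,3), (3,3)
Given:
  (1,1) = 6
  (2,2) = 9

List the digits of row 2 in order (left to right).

(2,1) = 14 − 6 = 8 completes the 14 down.
(2,3) = 18 − 17 = 1 completes the 18 across.
No cell is forced outright now. (1,3) can only be 2 or 3 (the digits allowed by both its 16 across and its 9 down). If (1,3) = 2: then (1,2) would have to be in {8} for the 16 across but in {1,2,3,5,6,7} for the 17 down — contradiction. So (1,3) = 3.
(1,2) = 16 − 9 = 7 completes the 16 across.
(3,2) = 17 − 16 = 1 completes the 17 down.
(3,3) = 6 − 1 = 5 completes the 6 across.

8 9 1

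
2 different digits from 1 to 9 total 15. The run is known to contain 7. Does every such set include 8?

The only way to make 15 from 2 distinct digits under that restriction is {7,8}, which contains 8.

Yes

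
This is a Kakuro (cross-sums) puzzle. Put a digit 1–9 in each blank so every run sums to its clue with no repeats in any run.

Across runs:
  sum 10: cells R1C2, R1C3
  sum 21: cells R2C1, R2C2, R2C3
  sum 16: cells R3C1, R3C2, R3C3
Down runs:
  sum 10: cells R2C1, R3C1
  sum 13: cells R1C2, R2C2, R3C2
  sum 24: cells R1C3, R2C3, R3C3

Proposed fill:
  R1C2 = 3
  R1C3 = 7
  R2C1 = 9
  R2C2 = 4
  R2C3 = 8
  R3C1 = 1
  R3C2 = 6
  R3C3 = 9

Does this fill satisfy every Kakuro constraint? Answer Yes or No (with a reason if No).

Across: 3+7=10; 9+4+8=21; 1+6+9=16. Down: 9+1=10; 3+4+6=13; 7+8+9=24. No digit repeats within any run.

Yes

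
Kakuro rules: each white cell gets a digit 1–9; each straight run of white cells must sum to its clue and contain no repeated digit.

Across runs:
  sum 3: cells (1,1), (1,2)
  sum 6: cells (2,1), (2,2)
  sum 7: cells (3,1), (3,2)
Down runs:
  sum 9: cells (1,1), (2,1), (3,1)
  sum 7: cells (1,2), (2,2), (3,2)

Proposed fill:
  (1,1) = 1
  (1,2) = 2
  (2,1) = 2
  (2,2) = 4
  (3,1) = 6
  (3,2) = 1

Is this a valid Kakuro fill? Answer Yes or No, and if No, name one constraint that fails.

Across: 1+2=3; 2+4=6; 6+1=7. Down: 1+2+6=9; 2+4+1=7. No digit repeats within any run.

Yes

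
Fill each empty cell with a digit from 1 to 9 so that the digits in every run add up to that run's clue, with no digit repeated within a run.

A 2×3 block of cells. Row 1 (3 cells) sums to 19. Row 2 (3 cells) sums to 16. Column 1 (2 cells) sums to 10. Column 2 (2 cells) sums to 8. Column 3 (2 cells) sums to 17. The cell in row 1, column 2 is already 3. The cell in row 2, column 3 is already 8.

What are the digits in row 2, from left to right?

3 5 8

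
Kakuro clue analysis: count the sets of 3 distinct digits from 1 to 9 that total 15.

8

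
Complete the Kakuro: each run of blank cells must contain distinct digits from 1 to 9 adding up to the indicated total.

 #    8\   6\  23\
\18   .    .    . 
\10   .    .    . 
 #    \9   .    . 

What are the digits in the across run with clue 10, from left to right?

6 in 3 cells must be {1,2,3}; 23 in 3 cells must be {6,8,9}.
Only 6 fits R2C3 under both its across sum 10 and down sum 23.
Given what's placed, R3C3 must be 8 to fit the 9 across and 23 down.
R1C3 = 23 − 14 = 9 completes the 23 down.
R3C2 = 9 − 8 = 1 completes the 9 across.
R2C2 = 3: the only remaining digit allowed by both the 10 across and the 6 down.
R1C2 = 6 − 4 = 2 completes the 6 down.
R2C1 = 10 − 9 = 1 completes the 10 across.

1 3 6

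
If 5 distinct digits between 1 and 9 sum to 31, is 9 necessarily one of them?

Yes

Every partition of 31 into 5 distinct digits includes 9: {1,6,7,8,9}, {2,5,7,8,9}, {3,4,7,8,9}, {3,5,6,8,9}, {4,5,6,7,9}.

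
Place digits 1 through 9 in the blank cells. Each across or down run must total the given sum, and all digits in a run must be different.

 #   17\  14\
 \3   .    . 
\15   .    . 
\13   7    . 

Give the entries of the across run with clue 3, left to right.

2 1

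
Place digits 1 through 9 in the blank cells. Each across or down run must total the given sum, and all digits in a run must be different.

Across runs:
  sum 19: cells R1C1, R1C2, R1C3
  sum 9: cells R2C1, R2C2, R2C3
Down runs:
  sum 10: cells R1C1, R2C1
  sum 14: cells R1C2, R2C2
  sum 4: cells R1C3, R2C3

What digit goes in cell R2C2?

4 in 2 cells must be {1,3}.
The 19 across and the 4 down share only 3, so R1C3 = 3.
R2C3 = 4 − 3 = 1 completes the 4 down.
Given what's placed, R1C2 must be 9 to fit the 19 across and 14 down.
R2C2 = 14 − 9 = 5 completes the 14 down.
R1C1 = 19 − 12 = 7 completes the 19 across.
R2C1 = 9 − 6 = 3 completes the 9 across.

5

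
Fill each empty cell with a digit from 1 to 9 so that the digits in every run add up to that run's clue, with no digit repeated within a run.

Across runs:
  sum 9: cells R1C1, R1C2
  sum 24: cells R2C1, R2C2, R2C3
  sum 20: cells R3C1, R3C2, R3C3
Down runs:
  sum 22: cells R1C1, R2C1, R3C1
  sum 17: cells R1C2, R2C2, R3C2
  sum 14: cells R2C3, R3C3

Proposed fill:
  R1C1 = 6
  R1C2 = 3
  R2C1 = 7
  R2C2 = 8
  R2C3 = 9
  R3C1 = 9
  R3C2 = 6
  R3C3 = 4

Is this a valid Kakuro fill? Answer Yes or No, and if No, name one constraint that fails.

No — the across run R3C1–R3C3 sums to 19, not 20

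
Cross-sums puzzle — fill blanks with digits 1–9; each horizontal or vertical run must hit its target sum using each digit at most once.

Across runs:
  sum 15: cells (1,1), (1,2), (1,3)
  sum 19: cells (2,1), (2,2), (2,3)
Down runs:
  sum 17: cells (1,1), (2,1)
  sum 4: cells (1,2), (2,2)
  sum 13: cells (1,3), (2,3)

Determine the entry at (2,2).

3

17 in 2 cells must be {8,9}; 4 in 2 cells must be {1,3}.
The 19 across and the 4 down share only 3, so (2,2) = 3.
(1,2) = 4 − 3 = 1 completes the 4 down.
Given what's placed, (2,1) must be 9 to fit the 19 across and 17 down.
(2,3) = 19 − 12 = 7 completes the 19 across.
(1,1) = 17 − 9 = 8 completes the 17 down.
(1,3) = 15 − 9 = 6 completes the 15 across.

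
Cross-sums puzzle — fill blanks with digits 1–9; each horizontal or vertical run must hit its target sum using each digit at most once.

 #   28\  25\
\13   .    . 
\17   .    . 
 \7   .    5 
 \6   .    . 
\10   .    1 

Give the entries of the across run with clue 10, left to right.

17 in 2 cells must be {8,9}.
R3C1 = 7 − 5 = 2 completes the 7 across.
R5C1 = 10 − 1 = 9 completes the 10 across.

9 1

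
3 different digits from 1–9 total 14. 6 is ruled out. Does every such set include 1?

Counterexample: {2,3,9} sums to 14 under that restriction without using 1.

No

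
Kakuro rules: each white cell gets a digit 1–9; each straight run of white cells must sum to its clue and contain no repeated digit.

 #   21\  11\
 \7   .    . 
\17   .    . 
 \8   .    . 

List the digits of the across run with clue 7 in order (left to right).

5 2

17 in 2 cells must be {8,9}.
The 17 across and the 11 down share only 8, so R2C2 = 8.
R2C1 = 17 − 8 = 9 completes the 17 across.
Nothing is forced directly, so branch on R1C1, whose candidates are 4 or 5. If R1C1 = 4: then R1C2 would have to be in {3} for the 7 across but in {1,2} for the 11 down — contradiction. So R1C1 = 5.
R1C2 = 7 − 5 = 2 completes the 7 across.
R3C1 = 21 − 14 = 7 completes the 21 down.
R3C2 = 8 − 7 = 1 completes the 8 across.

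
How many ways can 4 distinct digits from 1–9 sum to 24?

8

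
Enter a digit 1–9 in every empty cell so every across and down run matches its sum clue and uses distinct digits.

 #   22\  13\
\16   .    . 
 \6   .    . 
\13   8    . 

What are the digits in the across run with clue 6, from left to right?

16 in 2 cells must be {7,9}.
Given what's placed, R1C1 must be 9 to fit the 16 across and 22 down.
R1C2 = 16 − 9 = 7 completes the 16 across.
R2C1 = 22 − 17 = 5 completes the 22 down.
R2C2 = 6 − 5 = 1 completes the 6 across.
R3C2 = 13 − 8 = 5 completes the 13 across.

5 1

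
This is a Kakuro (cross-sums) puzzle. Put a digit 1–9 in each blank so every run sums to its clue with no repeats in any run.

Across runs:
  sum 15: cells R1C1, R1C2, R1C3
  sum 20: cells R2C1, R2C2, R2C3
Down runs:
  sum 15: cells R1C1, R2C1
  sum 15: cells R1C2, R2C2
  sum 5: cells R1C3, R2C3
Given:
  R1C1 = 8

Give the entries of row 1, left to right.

8 6 1

R1C2 = 6: the only remaining digit allowed by both the 15 across and the 15 down.
R1C3 = 15 − 14 = 1 completes the 15 across.
R2C1 = 15 − 8 = 7 completes the 15 down.
R2C2 = 15 − 6 = 9 completes the 15 down.
R2C3 = 20 − 16 = 4 completes the 20 across.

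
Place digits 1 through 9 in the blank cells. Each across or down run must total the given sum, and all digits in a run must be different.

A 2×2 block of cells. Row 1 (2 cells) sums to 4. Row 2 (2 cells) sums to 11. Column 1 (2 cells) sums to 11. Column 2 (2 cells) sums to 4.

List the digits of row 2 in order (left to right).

8, 3

4 in 2 cells must be {1,3}.
The 4 across and the 11 down share only 3, so (1,1) = 3.
(1,2) = 4 − 3 = 1 completes the 4 across.
(2,1) = 11 − 3 = 8 completes the 11 down.
(2,2) = 11 − 8 = 3 completes the 11 across.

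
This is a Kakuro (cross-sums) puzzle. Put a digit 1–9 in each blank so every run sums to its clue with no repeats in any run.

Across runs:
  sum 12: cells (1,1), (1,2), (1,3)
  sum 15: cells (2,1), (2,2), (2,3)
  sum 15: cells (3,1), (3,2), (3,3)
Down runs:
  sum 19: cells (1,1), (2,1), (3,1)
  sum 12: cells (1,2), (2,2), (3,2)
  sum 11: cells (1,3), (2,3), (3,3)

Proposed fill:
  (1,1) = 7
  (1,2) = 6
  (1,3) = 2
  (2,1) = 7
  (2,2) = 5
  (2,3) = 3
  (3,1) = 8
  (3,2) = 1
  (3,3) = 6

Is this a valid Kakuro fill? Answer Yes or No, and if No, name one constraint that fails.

No — the down run (1,1)–(3,1) sums to 22, not 19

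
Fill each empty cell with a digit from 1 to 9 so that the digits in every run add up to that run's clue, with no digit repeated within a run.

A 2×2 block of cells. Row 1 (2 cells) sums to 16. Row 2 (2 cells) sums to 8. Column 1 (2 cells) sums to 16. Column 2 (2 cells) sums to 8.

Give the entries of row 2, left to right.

7 1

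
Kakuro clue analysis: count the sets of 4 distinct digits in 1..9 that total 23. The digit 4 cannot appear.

6

4 distinct digits from 1–9 sum between 10 and 30.
Dropping sets that contain 4.
Enumerating: {1,5,8,9}, {1,6,7,9}, {2,5,7,9}, {2,6,7,8}, {3,5,6,9}, {3,5,7,8}.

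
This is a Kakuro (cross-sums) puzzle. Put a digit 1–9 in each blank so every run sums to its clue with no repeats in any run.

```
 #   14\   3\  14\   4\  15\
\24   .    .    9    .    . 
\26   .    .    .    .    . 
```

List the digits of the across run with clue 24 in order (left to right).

3 in 2 cells must be {1,2}; 4 in 2 cells must be {1,3}.
R2C3 = 14 − 9 = 5 completes the 14 down.
Nothing is forced directly, so branch on R1C4, whose candidates are 1 or 3. If R1C4 = 3: that forces R2C4 = 1, after which R2C2 would have to be in {3,4,7,8,9} for the 26 across but in {1,2} for the 3 down — contradiction. So R1C4 = 1.
R1C2 = 2: the only remaining digit allowed by both the 24 across and the 3 down.
R2C2 = 3 − 2 = 1 completes the 3 down.
R2C4 = 4 − 1 = 3 completes the 4 down.
Nothing is forced directly, so branch on R1C1, whose candidates are 5 or 8. If R1C1 = 8: then R1C5 would have to be in {4} for the 24 across but in {6,7,8,9} for the 15 down — contradiction. So R1C1 = 5.
R1C5 = 24 − 17 = 7 completes the 24 across.

5, 2, 9, 1, 7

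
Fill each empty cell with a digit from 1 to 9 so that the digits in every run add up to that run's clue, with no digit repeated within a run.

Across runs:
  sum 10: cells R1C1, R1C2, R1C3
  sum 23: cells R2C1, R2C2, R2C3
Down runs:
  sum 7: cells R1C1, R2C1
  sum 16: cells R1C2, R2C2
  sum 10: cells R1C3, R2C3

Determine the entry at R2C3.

23 in 3 cells must be {6,8,9}; 16 in 2 cells must be {7,9}.
The 10 across and the 16 down share only 7, so R1C2 = 7.
The 23 across and the 7 down share only 6, so R2C1 = 6.
R2C2 = 16 − 7 = 9 completes the 16 down.
R2C3 = 23 − 15 = 8 completes the 23 across.
R1C1 = 7 − 6 = 1 completes the 7 down.
R1C3 = 10 − 8 = 2 completes the 10 across.

8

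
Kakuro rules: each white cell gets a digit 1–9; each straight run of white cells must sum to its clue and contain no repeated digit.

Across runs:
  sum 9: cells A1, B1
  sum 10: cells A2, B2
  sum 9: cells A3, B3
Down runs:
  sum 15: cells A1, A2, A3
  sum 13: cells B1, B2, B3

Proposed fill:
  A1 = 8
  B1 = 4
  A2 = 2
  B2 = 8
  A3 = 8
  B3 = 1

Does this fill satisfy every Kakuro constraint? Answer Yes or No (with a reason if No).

No — the across run A1–B1 sums to 12, not 9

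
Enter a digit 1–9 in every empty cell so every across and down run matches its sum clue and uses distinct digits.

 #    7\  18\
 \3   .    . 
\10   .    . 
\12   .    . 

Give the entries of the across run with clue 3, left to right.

2, 1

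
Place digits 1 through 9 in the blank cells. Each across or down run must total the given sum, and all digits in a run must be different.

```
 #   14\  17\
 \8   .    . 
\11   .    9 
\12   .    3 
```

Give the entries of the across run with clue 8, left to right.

3 5

R1C2 = 17 − 12 = 5 completes the 17 down.
R2C1 = 11 − 9 = 2 completes the 11 across.
R3C1 = 12 − 3 = 9 completes the 12 across.
R1C1 = 8 − 5 = 3 completes the 8 across.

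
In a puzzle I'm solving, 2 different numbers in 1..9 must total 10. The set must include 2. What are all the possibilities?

2 distinct digits from 1–9 sum between 3 and 17.
Keeping only sets containing 2.
Only one set works: {2,8}.

{2,8}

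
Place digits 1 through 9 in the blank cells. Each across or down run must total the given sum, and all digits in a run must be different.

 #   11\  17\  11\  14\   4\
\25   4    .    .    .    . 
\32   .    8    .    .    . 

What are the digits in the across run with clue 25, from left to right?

17 in 2 cells must be {8,9}; 4 in 2 cells must be {1,3}.
R1C2 = 17 − 8 = 9 completes the 17 down.
R2C1 = 11 − 4 = 7 completes the 11 down.
R2C5 = 3: the only remaining digit allowed by both the 32 across and the 4 down.
R1C5 = 4 − 3 = 1 completes the 4 down.
Nothing is forced directly, so branch on R2C3, whose candidates are 5 or 9. If R2C3 = 9: then R1C3 would have to be in {3,5,6,8} for the 25 across but in {2} for the 11 down — contradiction. So R2C3 = 5.
R1C3 = 11 − 5 = 6 completes the 11 down.
R1C4 = 25 − 20 = 5 completes the 25 across.

4 9 6 5 1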